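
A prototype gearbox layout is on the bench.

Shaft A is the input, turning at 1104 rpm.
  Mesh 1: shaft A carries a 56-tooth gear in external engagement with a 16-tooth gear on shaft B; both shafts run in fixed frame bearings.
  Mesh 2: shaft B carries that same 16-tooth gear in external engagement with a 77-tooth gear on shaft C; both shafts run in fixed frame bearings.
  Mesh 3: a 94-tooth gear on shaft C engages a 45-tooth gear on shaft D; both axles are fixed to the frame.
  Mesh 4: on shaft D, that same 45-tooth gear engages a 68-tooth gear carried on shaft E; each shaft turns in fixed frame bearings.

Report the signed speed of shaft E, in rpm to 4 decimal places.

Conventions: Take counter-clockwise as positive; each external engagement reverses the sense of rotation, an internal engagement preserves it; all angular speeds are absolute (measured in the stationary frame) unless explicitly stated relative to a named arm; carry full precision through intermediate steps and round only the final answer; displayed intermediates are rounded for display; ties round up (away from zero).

class = fixed-axis compound train [4 meshes; 4 ratios multiply, 4 sense flips]
mesh 1 [56T→16T]: ω = 1104.0000×56/16 = 3864.0000 rpm, sense flips to −
mesh 2 [16T→77T]: ω = 3864.0000×16/77 = 802.9091 rpm, sense flips to +
mesh 3 [94T→45T]: ω = 802.9091×94/45 = 1677.1879 rpm, sense flips to −
mesh 4 [45T→68T]: ω = 1677.1879×45/68 = 1109.9037 rpm, sense flips to +
signed output speed = +1109.9037 rpm

+1109.9037 rpm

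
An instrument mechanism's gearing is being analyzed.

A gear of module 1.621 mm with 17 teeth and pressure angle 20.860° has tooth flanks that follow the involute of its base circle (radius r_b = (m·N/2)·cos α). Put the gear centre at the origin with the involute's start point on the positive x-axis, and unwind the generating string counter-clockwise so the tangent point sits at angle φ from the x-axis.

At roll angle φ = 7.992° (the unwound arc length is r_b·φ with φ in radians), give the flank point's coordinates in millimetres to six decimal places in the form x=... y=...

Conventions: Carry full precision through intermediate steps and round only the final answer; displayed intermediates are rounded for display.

x=13.000011 y=0.011625

single-mesh involute tooth geometry (17T wheel at module 1.621)
pitch radius r_p = m·N/2 = 1.621·17/2 = 13.778500
base radius r_b = r_p·cos α = 13.778500·cos 20.860° = 12.875365
roll angle φ = 7.992° = 0.13948671 rad
x = r_b·(cos φ + φ·sin φ) = 13.000011
y = r_b·(sin φ − φ·cos φ) = 0.011625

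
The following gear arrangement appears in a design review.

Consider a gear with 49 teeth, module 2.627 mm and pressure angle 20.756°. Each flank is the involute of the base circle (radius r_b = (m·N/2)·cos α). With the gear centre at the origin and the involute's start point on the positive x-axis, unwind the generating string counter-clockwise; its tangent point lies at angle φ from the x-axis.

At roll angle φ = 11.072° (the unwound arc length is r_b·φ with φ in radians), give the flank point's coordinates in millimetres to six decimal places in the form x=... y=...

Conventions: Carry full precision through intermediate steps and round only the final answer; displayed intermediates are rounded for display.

recognized (one wheel, involute flank): single-mesh tooth geometry, m = 2.627, N = 49
pitch radius r_p = m·N/2 = 2.627·49/2 = 64.361500
base radius r_b = r_p·cos α = 64.361500·cos 20.756° = 60.184317
roll angle φ = 11.072° = 0.19324285 rad
x = r_b·(cos φ + φ·sin φ) = 61.297573
y = r_b·(sin φ − φ·cos φ) = 0.144228

x=61.297573 y=0.144228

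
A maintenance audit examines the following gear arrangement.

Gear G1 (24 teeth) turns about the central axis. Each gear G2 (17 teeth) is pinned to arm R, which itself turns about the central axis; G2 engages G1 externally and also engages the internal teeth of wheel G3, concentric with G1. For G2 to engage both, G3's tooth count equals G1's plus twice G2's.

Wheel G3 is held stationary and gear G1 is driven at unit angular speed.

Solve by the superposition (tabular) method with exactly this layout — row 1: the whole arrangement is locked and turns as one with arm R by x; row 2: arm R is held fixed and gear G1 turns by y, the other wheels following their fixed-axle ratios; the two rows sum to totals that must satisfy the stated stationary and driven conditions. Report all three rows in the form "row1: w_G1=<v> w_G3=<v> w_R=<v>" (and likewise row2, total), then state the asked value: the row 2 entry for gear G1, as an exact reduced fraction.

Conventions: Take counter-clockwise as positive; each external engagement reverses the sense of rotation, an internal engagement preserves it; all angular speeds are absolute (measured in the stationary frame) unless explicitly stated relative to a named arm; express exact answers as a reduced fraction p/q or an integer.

row1: w_G1=12/41 w_G3=12/41 w_R=12/41
row2: w_G1=29/41 w_G3=-12/41 w_R=0
total: w_G1=1 w_G3=0 w_R=12/41
asked value: 29/41

recognized (axles ride arm R): planetary set, 24/17/58 teeth
superposition row 1 [locked train]: every member turns x
row 2 (arm held, sun turns y): ω_ring = −(24/58)·y, ω_arm = 0
boundary: total ω_ring = x − (24/58)·y = 0 and total ω_sun = x + y = 1  ⇒  y = 29/41, x = 12/41
row 2 ring = −(24/58)·29/41 = -12/41
totals (row 1 + row 2): sun 12/41 + 29/41 = 1, ring 12/41 + (-12/41) = 0, arm 12/41 + 0 = 12/41
asked cell (row2, sun) = 29/41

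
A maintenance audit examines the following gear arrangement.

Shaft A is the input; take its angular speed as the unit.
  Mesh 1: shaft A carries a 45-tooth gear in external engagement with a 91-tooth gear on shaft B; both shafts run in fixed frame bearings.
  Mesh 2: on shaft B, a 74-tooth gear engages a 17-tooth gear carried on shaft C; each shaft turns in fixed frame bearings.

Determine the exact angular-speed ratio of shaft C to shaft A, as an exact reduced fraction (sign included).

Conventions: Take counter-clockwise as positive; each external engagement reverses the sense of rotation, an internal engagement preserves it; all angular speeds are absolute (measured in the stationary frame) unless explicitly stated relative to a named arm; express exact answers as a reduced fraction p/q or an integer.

class = fixed-axis compound train [2 meshes; 2 ratios multiply, 2 sense flips]
mesh 1 [45T→91T]: running ratio 45/91, sense −
mesh 2 [74T→17T]: running ratio 3330/1547, sense +
ω_out/ω_in = 3330/1547

3330/1547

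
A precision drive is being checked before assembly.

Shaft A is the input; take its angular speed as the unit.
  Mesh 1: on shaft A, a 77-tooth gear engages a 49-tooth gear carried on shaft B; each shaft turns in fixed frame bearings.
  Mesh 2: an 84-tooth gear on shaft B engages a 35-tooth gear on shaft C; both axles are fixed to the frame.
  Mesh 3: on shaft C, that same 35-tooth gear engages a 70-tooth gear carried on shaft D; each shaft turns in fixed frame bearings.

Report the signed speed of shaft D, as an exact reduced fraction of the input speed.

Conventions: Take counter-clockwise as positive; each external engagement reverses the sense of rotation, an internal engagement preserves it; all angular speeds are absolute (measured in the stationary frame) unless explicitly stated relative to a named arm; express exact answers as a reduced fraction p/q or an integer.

-66/35

3-mesh fixed-axis compound train (all bearings frame-fixed)
mesh 1 [77T→49T]: |ω|/ω_in = 1×77/49 = 11/7, sense flips to −
mesh 2 [84T→35T]: |ω|/ω_in = (11/7)×84/35 = 132/35, sense flips to +
mesh 3 [35T→70T]: |ω|/ω_in = (132/35)×35/70 = 66/35, sense flips to −
signed output speed (× input speed) = -66/35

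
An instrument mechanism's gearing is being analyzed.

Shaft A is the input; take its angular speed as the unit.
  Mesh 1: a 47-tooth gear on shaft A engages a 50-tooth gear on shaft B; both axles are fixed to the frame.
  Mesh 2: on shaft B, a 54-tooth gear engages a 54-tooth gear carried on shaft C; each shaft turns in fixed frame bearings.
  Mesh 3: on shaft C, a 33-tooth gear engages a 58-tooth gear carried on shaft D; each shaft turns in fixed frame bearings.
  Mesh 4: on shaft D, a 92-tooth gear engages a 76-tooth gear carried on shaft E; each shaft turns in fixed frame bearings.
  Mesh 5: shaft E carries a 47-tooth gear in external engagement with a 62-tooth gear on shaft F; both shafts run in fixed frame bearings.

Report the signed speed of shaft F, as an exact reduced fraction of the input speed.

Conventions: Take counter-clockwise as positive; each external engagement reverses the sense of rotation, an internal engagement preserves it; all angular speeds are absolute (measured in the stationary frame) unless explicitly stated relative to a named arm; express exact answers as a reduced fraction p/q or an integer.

5-mesh fixed-axis compound train (all bearings frame-fixed)
mesh 1 [47T→50T]: |ω|/ω_in = 1×47/50 = 47/50, sense flips to −
mesh 2 [54T→54T]: |ω|/ω_in = (47/50)×54/54 = 47/50, sense flips to +
mesh 3 [33T→58T]: |ω|/ω_in = (47/50)×33/58 = 1551/2900, sense flips to −
mesh 4 [92T→76T]: |ω|/ω_in = (1551/2900)×92/76 = 35673/55100, sense flips to +
mesh 5 [47T→62T]: |ω|/ω_in = (35673/55100)×47/62 = 1676631/3416200, sense flips to −
signed output speed (× input speed) = -1676631/3416200

-1676631/3416200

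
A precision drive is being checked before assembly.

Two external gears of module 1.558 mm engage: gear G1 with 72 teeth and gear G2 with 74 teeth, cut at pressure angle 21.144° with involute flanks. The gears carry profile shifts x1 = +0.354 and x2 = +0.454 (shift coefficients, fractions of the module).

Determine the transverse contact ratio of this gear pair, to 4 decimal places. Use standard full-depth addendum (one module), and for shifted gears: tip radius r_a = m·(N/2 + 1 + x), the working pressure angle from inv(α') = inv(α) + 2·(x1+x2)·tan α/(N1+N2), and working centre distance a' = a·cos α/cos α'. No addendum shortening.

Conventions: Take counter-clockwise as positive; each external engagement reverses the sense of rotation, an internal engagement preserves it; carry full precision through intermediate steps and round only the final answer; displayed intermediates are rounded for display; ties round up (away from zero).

single-mesh involute tooth geometry (72T engaging 74T at module 1.558)
base radii: r_b1 = 52.311976, r_b2 = 53.765087
tip radii: r_a1 = 58.197532, r_a2 = 59.911332
inv(α') = inv(21.144°) + 2·(+0.354+0.454)·tan α/(72+74) = 0.02199876  ⇒  α' = 22.66045°
a' = a·cos α / cos α' = 113.7340·cos 21.144°/cos 22.66045° = 114.950773
action lengths: √(r_a1²−r_b1²) = 25.503134, √(r_a2²−r_b2²) = 26.432615
base pitch p_b = π·m·cos α = 4.565081
CR = (25.503134 + 26.432615 − 114.950773·sin 22.66045°)/4.565081 = 1.675494
contact ratio ≈ 1.6755

1.6755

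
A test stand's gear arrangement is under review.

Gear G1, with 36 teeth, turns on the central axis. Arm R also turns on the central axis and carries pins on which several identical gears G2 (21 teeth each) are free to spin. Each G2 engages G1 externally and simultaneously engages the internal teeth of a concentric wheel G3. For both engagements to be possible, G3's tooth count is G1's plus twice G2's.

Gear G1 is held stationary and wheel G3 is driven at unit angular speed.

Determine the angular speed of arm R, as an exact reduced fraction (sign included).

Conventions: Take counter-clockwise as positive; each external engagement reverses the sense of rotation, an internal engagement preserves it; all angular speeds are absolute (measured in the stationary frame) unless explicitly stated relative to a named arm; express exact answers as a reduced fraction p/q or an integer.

recognized (axles ride arm R): planetary set, 36/21/78 teeth
ring teeth: 36 + 2·21 = 78
36(ω_sun−ω_arm) = −78(ω_ring−ω_arm),  ω_sun = 0, ω_ring = 1
36(0−ω_arm) = −78(1−ω_arm)  ⇒  114·ω_arm = 78  ⇒  ω_arm = 13/19
exact speed ratio = 13/19

13/19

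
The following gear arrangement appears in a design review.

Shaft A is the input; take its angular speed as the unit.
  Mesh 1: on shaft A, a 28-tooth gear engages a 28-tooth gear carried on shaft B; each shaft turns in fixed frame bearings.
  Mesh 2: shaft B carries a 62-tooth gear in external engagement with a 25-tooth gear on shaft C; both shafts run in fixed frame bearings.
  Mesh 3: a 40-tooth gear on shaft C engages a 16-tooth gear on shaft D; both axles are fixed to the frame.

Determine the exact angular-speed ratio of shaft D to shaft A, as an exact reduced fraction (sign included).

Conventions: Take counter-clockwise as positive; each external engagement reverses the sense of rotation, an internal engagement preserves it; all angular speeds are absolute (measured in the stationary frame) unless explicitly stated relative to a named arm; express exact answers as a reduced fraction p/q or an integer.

-31/5

class = fixed-axis compound train [3 meshes; 3 ratios multiply, 3 sense flips]
mesh 1 [28T→28T]: running ratio 1, sense −
mesh 2 [62T→25T]: running ratio 62/25, sense +
mesh 3 [40T→16T]: running ratio 31/5, sense −
ω_out/ω_in = -31/5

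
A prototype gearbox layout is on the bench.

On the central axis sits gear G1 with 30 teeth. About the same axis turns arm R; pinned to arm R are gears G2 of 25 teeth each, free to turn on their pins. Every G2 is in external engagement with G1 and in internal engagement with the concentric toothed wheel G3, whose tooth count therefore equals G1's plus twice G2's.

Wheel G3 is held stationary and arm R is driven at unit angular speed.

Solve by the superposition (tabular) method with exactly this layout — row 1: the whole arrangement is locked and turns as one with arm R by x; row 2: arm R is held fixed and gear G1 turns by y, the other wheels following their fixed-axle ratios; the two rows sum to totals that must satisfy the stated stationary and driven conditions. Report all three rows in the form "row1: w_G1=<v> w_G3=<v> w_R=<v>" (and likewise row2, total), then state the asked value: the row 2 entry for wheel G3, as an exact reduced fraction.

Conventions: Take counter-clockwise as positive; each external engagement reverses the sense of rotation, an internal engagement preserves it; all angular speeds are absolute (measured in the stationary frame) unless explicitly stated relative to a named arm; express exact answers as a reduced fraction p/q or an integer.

recognized (axles ride arm R): planetary set, 30/25/80 teeth
row 1 (train locked, turned with arm): all members turn x
row 2: sun turns y, ring = −(30/80)·y, arm 0
boundary: total ω_ring = x − (30/80)·y = 0 and total ω_arm = x = 1  ⇒  y = 8/3, x = 1
row 2 ring = −(30/80)·8/3 = -1
totals (row 1 + row 2): sun 1 + 8/3 = 11/3, ring 1 + (-1) = 0, arm 1 + 0 = 1
asked cell (row2, ring) = -1

row1: w_G1=1 w_G3=1 w_R=1
row2: w_G1=8/3 w_G3=-1 w_R=0
total: w_G1=11/3 w_G3=0 w_R=1
asked value: -1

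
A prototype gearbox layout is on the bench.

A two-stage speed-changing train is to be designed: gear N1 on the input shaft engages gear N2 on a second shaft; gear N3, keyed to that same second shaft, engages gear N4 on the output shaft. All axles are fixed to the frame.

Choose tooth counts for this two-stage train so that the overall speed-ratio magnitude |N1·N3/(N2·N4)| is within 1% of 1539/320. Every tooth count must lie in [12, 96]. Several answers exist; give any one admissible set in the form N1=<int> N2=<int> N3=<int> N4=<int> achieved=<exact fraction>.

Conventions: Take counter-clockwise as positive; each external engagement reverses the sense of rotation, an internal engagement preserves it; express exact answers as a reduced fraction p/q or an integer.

N1=19 N2=16 N3=81 N4=20 achieved=1539/320

design class (target 1539/320): fixed-axis compound train
target = 1539/320 in lowest terms: an exact hit needs N1·N3 = k·1539 and N2·N4 = k·320 for one integer k, every count in [12, 96]; additionally prefer no 1:1 stage (N1 ≠ N2, N3 ≠ N4)
k = 1: N1·N3 = 1539 = 19·81, N2·N4 = 320 = 16·20
achieved = 19·81/(16·20) = 1539/320; |achieved − target| = 0 ≤ 1539/32000 ✓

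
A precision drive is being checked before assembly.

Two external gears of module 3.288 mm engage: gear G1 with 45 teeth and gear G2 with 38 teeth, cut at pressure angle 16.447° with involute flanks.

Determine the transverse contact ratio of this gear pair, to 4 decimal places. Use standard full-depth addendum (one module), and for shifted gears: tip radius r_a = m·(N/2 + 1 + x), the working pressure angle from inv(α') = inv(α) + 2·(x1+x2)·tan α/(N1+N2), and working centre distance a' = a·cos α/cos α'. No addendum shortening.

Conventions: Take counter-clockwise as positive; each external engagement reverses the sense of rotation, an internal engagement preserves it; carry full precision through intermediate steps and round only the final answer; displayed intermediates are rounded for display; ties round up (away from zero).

1.9242

single-mesh involute tooth geometry (45T engaging 38T at module 3.288)
base radii: r_b1 = 70.952890, r_b2 = 59.915774
tip radii: r_a1 = 77.268000, r_a2 = 65.760000
no profile shift: α' = α, a' = a
action lengths: √(r_a1²−r_b1²) = 30.594628, √(r_a2²−r_b2²) = 27.101249
base pitch p_b = π·m·cos α = 9.906892
CR = (30.594628 + 27.101249 − 136.452000·sin 16.44700°)/9.906892 = 1.924161
contact ratio ≈ 1.9242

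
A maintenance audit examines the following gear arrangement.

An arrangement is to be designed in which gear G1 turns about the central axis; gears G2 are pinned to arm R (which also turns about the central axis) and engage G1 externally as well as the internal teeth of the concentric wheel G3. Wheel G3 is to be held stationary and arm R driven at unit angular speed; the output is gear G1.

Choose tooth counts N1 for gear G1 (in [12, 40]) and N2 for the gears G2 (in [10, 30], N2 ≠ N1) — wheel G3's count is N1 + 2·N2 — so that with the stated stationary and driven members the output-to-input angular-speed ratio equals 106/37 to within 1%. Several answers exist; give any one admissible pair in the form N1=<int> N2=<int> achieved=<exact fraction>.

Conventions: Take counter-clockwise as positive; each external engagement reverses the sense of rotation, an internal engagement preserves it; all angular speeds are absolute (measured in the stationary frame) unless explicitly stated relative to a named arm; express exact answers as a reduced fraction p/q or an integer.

topology: planetary set — design target 106/37, arm = carrier (Willis)
Willis with ω_ring = 0: ω_sun/ω_arm = (N1+N3)/N1; set equal to 106/37  ⇒  N3/N1 = 106/37 − 1 = 69/37
N3 = N1 + 2·N2  ⇒  N2/N1 = (N3/N1 − 1)/2 = (69/37 − 1)/2 = 16/37
smallest multiple with N1 ≥ 12 and N2 ≥ 10: k = 1  ⇒  N1 = 1·37 = 37, N2 = 1·16 = 16 (N1 ≤ 40, N2 ≤ 30, N2 ≠ N1 ✓), N3 = 37 + 2·16 = 69
check: (N1+N3)/N1 with N1 = 37, N3 = 69 gives 106/37; |achieved − target| = 0 ≤ 53/1850 ✓

N1=37 N2=16 achieved=106/37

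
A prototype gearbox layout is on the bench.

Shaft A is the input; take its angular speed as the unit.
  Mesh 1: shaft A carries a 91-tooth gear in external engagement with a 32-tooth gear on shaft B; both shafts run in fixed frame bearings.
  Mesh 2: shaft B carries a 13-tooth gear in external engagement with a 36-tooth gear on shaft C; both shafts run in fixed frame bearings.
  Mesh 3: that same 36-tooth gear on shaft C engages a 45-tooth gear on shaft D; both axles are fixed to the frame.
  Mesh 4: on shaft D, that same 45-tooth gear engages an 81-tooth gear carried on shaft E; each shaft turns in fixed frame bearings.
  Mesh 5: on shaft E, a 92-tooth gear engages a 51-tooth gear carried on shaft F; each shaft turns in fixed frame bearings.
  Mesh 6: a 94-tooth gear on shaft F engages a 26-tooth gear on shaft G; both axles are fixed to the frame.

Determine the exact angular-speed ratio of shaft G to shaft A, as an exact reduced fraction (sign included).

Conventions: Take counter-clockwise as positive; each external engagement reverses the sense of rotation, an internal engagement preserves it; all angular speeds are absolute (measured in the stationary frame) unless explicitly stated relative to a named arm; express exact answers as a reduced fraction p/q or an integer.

98371/33048

class = fixed-axis compound train [6 meshes; 6 ratios multiply, 6 sense flips]
mesh 1 [91T→32T]: running ratio 91/32, sense −
mesh 2 [13T→36T]: running ratio 1183/1152, sense +
mesh 3 [36T→45T]: running ratio 1183/1440, sense −
mesh 4 [45T→81T]: running ratio 1183/2592, sense +
mesh 5 [92T→51T]: running ratio 27209/33048, sense −
mesh 6 [94T→26T]: running ratio 98371/33048, sense +
ω_out/ω_in = 98371/33048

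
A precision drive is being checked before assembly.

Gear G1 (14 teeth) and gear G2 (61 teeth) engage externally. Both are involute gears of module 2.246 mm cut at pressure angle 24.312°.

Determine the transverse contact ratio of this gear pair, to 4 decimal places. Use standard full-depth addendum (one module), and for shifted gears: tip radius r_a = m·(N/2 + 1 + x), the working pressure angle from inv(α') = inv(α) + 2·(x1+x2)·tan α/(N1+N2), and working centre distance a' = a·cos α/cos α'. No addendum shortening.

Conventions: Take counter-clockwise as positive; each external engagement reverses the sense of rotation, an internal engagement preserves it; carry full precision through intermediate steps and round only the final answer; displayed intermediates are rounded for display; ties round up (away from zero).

1.4706

recognized (one external pair, fixed centres): single-mesh tooth geometry, m = 2.246, N1 = 14, N2 = 61
base radii: r_b1 = 14.327727, r_b2 = 62.427953
tip radii: r_a1 = 17.968000, r_a2 = 70.749000
no profile shift: α' = α, a' = a
action lengths: √(r_a1²−r_b1²) = 10.842752, √(r_a2²−r_b2²) = 33.289212
base pitch p_b = π·m·cos α = 6.430269
CR = (10.842752 + 33.289212 − 84.225000·sin 24.31200°)/6.430269 = 1.470559
contact ratio ≈ 1.4706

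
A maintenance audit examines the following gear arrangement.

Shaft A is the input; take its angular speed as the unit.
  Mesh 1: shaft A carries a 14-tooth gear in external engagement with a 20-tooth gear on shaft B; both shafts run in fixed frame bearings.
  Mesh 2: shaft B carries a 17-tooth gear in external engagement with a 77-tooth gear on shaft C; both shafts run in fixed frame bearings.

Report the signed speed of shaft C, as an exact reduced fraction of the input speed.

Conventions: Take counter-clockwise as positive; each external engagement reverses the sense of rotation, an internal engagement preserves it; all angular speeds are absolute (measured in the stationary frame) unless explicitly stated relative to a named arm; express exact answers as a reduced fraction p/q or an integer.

2-mesh fixed-axis compound train (all bearings frame-fixed)
mesh 1 [14T→20T]: |ω|/ω_in = 1×14/20 = 7/10, sense flips to −
mesh 2 [17T→77T]: |ω|/ω_in = (7/10)×17/77 = 17/110, sense flips to +
signed output speed (× input speed) = 17/110

17/110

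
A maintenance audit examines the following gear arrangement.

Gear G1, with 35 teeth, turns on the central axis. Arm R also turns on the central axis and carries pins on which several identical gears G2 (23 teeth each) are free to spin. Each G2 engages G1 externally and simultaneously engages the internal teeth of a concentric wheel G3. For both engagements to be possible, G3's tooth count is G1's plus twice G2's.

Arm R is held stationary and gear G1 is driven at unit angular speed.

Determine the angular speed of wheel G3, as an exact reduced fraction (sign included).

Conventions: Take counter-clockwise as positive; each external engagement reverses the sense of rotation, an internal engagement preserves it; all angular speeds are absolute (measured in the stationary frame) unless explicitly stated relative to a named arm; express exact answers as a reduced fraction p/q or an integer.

planetary set (35T centre, 23T on arm, 81T internal) — Willis relation
ring teeth: 35 + 2·23 = 81
35(ω_sun−ω_arm) = −81(ω_ring−ω_arm),  ω_arm = 0, ω_sun = 1
ω_ring = 0 − (35/81)(1−0) = -35/81
exact speed ratio = -35/81

-35/81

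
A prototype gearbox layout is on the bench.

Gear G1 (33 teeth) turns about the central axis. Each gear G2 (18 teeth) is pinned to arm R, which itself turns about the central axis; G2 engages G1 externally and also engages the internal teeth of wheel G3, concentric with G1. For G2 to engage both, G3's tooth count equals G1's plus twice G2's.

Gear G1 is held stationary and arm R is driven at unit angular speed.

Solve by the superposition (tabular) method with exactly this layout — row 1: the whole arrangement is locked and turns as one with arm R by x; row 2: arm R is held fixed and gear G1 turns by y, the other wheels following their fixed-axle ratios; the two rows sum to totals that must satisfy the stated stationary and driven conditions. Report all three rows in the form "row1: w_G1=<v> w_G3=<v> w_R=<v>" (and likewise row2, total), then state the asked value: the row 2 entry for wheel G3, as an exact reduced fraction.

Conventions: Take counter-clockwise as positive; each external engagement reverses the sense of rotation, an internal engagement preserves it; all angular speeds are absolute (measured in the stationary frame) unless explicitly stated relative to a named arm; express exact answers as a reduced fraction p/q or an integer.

row1: w_G1=1 w_G3=1 w_R=1
row2: w_G1=-1 w_G3=11/23 w_R=0
total: w_G1=0 w_G3=34/23 w_R=1
asked value: 11/23

topology: planetary set — G1 33T / G2 18T / G3 69T, arm = carrier (Willis)
row 1 (train locked, turned with arm): all members turn x
row 2: sun turns y, ring = −(33/69)·y, arm 0
boundary: total ω_sun = x + y = 0 and total ω_arm = x = 1  ⇒  y = -1, x = 1
row 2 ring = −(33/69)·(-1) = 11/23
totals (row 1 + row 2): sun 1 + (-1) = 0, ring 1 + 11/23 = 34/23, arm 1 + 0 = 1
asked cell (row2, ring) = 11/23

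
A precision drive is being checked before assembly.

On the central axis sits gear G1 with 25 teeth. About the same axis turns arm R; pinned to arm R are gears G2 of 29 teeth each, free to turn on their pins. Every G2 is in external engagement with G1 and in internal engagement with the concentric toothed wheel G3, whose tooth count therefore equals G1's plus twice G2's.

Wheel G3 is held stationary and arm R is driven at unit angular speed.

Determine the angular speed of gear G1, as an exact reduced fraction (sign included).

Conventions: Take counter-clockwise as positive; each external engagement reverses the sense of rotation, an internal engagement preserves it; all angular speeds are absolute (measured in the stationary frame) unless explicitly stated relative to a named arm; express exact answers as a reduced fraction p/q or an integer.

108/25

recognized (axles ride arm R): planetary set, 25/29/83 teeth
ring teeth: 25 + 2·29 = 83
25(ω_sun−ω_arm) = −83(ω_ring−ω_arm),  ω_ring = 0, ω_arm = 1
ω_sun = 1 − (83/25)(0−1) = 108/25
exact speed ratio = 108/25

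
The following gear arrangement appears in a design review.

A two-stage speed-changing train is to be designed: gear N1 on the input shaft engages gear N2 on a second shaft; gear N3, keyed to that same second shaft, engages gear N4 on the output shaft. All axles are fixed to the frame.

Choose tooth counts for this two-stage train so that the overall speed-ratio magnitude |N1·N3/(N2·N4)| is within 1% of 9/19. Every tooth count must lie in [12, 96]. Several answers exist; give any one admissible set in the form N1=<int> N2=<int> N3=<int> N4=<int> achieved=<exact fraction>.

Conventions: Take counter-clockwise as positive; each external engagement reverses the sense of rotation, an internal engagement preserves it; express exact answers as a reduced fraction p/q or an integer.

class = fixed-axis compound train [2-stage, 9/19 wanted]
target = 9/19 in lowest terms: an exact hit needs N1·N3 = k·9 and N2·N4 = k·19 for one integer k, every count in [12, 96]; additionally prefer no 1:1 stage (N1 ≠ N2, N3 ≠ N4)
k = 1…15: no 1:1-free in-range split of k·9 and k·19 into factor pairs; take k = 16
k = 16: N1·N3 = 144 = 12·12, N2·N4 = 304 = 16·19
achieved = 12·12/(16·19) = 9/19; |achieved − target| = 0 ≤ 9/1900 ✓

N1=12 N2=16 N3=12 N4=19 achieved=9/19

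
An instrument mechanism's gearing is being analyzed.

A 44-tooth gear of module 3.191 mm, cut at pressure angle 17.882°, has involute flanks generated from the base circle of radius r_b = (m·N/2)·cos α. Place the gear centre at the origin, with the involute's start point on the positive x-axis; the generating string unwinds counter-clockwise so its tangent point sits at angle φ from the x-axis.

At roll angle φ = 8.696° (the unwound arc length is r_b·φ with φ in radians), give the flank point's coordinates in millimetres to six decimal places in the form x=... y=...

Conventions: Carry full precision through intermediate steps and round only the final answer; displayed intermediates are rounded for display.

single-mesh involute tooth geometry (44T wheel at module 3.191)
pitch radius r_p = m·N/2 = 3.191·44/2 = 70.202000
base radius r_b = r_p·cos α = 70.202000·cos 17.882° = 66.810606
roll angle φ = 8.696° = 0.15177383 rad
x = r_b·(cos φ + φ·sin φ) = 67.575681
y = r_b·(sin φ − φ·cos φ) = 0.077681

x=67.575681 y=0.077681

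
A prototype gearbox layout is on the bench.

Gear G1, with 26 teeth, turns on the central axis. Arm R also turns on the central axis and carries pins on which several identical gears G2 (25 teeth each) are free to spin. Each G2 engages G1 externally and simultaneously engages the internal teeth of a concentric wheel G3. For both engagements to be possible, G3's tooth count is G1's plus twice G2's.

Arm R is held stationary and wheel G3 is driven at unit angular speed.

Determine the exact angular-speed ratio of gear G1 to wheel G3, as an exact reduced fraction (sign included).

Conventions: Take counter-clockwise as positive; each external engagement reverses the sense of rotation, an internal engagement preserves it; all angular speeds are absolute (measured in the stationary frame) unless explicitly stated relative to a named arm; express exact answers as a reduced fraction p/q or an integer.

recognized (axles ride arm R): planetary set, 26/25/76 teeth
ring teeth: 26 + 2·25 = 76
26(ω_sun−ω_arm) = −76(ω_ring−ω_arm),  ω_arm = 0, ω_ring = 1
ω_sun = 0 − (76/26)(1−0) = -38/13
ω_out/ω_in = -38/13

-38/13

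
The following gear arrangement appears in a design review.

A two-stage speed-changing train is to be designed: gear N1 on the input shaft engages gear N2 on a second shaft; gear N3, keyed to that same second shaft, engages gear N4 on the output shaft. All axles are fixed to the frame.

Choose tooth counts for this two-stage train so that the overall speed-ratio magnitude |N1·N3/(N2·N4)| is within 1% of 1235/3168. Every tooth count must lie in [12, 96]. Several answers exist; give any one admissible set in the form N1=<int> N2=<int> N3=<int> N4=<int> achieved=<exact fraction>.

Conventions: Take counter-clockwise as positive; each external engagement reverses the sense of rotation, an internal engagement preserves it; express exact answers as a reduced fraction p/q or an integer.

N1=13 N2=33 N3=95 N4=96 achieved=1235/3168

topology: fixed-axis compound train — 2 stages, target 1235/3168
target = 1235/3168 in lowest terms: an exact hit needs N1·N3 = k·1235 and N2·N4 = k·3168 for one integer k, every count in [12, 96]; additionally prefer no 1:1 stage (N1 ≠ N2, N3 ≠ N4)
k = 1: N1·N3 = 1235 = 13·95, N2·N4 = 3168 = 33·96
achieved = 13·95/(33·96) = 1235/3168; |achieved − target| = 0 ≤ 247/63360 ✓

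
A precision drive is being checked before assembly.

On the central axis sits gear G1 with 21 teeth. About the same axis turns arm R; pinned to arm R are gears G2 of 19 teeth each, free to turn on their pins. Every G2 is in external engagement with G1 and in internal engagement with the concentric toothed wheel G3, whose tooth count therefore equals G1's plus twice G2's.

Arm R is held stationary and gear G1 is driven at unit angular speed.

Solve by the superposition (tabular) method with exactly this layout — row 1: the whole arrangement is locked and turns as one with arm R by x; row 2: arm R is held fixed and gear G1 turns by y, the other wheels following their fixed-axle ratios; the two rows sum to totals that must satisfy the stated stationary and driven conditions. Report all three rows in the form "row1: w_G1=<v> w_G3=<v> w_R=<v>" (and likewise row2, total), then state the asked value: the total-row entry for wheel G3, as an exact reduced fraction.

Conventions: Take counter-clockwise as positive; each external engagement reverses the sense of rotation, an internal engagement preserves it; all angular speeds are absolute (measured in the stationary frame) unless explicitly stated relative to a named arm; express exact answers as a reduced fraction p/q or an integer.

row1: w_G1=0 w_G3=0 w_R=0
row2: w_G1=1 w_G3=-21/59 w_R=0
total: w_G1=1 w_G3=-21/59 w_R=0
asked value: -21/59

class = planetary set [G3 = 21+2·19 = 59; Willis about the carrier]
superposition row 1 [locked train]: every member turns x
row 2 (arm held, sun turns y): ω_ring = −(21/59)·y, ω_arm = 0
boundary: total ω_arm = x = 0 and total ω_sun = x + y = 1  ⇒  y = 1, x = 0
row 2 ring = −(21/59)·1 = -21/59
totals (row 1 + row 2): sun 0 + 1 = 1, ring 0 + (-21/59) = -21/59, arm 0 + 0 = 0
asked cell (total, ring) = -21/59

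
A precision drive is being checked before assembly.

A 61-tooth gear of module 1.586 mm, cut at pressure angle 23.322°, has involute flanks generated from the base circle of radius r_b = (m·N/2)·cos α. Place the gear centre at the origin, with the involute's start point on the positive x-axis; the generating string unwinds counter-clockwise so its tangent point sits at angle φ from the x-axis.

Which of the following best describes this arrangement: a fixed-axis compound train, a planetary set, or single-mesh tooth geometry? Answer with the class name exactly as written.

single-mesh involute tooth geometry (61T wheel at module 1.586)
classification: single-mesh tooth geometry

single-mesh tooth geometry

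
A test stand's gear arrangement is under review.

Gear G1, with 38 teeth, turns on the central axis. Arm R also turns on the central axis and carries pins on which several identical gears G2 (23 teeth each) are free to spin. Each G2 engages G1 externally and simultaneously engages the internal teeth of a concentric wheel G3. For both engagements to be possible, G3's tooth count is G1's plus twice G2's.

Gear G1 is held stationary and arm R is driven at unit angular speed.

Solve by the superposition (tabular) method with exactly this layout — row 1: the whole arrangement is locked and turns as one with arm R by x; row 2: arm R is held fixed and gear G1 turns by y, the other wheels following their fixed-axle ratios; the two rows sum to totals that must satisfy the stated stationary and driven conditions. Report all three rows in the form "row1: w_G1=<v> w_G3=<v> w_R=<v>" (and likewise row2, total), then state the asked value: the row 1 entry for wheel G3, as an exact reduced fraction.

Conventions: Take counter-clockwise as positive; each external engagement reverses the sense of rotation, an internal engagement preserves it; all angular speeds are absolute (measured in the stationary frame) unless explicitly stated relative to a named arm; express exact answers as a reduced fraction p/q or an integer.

row1: w_G1=1 w_G3=1 w_R=1
row2: w_G1=-1 w_G3=19/42 w_R=0
total: w_G1=0 w_G3=61/42 w_R=1
asked value: 1

planetary set (38T centre, 23T on arm, 84T internal) — Willis relation
row 1: whole set turns with the arm by x
row 2 — arm fixed, fixed-axis ratios: sun y, ring −(38/84)·y, arm 0
boundary: total ω_sun = x + y = 0 and total ω_arm = x = 1  ⇒  y = -1, x = 1
row 2 ring = −(38/84)·(-1) = 19/42
totals (row 1 + row 2): sun 1 + (-1) = 0, ring 1 + 19/42 = 61/42, arm 1 + 0 = 1
asked cell (row1, ring) = 1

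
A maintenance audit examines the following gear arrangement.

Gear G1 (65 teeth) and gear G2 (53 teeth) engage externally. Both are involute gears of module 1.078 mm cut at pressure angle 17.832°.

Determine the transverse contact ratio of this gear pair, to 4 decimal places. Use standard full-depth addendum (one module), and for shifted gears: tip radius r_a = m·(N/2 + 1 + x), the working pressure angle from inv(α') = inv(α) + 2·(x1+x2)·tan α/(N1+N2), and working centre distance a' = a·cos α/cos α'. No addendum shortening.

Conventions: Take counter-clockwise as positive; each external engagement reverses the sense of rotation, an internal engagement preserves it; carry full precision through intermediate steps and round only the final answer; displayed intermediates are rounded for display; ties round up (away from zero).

single-mesh involute tooth geometry (65T engaging 53T at module 1.078)
base radii: r_b1 = 33.351866, r_b2 = 27.194599
tip radii: r_a1 = 36.113000, r_a2 = 29.645000
no profile shift: α' = α, a' = a
action lengths: √(r_a1²−r_b1²) = 13.849252, √(r_a2²−r_b2²) = 11.801687
base pitch p_b = π·m·cos α = 3.223938
CR = (13.849252 + 11.801687 − 63.602000·sin 17.83200°)/3.223938 = 1.915139
contact ratio ≈ 1.9151

1.9151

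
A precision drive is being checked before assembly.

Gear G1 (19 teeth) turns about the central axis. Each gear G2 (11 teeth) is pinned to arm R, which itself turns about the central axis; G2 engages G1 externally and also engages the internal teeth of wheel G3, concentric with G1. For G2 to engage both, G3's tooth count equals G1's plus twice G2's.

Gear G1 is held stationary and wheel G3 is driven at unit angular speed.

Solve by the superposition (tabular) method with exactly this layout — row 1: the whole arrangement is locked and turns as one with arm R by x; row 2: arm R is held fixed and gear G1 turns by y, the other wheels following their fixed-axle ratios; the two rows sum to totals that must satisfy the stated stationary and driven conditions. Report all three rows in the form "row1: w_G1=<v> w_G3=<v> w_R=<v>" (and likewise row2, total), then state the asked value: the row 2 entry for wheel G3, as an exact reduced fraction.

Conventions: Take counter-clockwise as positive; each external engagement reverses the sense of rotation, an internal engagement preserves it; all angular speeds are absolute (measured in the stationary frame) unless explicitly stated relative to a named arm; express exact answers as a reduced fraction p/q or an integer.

recognized (axles ride arm R): planetary set, 19/11/41 teeth
row 1 (train locked, turned with arm): all members turn x
row 2: sun turns y, ring = −(19/41)·y, arm 0
boundary: total ω_sun = x + y = 0 and total ω_ring = x − (19/41)·y = 1  ⇒  y = -41/60, x = 41/60
row 2 ring = −(19/41)·(-41/60) = 19/60
totals (row 1 + row 2): sun 41/60 + (-41/60) = 0, ring 41/60 + 19/60 = 1, arm 41/60 + 0 = 41/60
asked cell (row2, ring) = 19/60

row1: w_G1=41/60 w_G3=41/60 w_R=41/60
row2: w_G1=-41/60 w_G3=19/60 w_R=0
total: w_G1=0 w_G3=1 w_R=41/60
asked value: 19/60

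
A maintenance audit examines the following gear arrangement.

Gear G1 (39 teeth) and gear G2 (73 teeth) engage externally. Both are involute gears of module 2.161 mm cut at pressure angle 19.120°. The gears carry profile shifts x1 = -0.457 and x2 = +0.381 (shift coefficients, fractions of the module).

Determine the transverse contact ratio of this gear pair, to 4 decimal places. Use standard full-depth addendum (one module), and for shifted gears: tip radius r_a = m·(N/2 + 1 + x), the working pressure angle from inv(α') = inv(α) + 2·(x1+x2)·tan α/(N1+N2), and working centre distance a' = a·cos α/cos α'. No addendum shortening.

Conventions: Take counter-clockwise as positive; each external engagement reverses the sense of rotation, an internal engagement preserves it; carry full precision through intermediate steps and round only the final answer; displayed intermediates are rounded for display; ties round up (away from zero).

recognized (one external pair, fixed centres): single-mesh tooth geometry, m = 2.161, N1 = 39, N2 = 73
base radii: r_b1 = 39.814859, r_b2 = 74.525249
tip radii: r_a1 = 43.312923, r_a2 = 81.860841
inv(α') = inv(19.120°) + 2·(-0.457+0.381)·tan α/(39+73) = 0.01249458  ⇒  α' = 18.89280°
a' = a·cos α / cos α' = 121.0160·cos 19.120°/cos 18.89280° = 120.850821
action lengths: √(r_a1²−r_b1²) = 17.052457, √(r_a2²−r_b2²) = 33.870113
base pitch p_b = π·m·cos α = 6.414465
CR = (17.052457 + 33.870113 − 120.850821·sin 18.89280°)/6.414465 = 1.838227
contact ratio ≈ 1.8382

1.8382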